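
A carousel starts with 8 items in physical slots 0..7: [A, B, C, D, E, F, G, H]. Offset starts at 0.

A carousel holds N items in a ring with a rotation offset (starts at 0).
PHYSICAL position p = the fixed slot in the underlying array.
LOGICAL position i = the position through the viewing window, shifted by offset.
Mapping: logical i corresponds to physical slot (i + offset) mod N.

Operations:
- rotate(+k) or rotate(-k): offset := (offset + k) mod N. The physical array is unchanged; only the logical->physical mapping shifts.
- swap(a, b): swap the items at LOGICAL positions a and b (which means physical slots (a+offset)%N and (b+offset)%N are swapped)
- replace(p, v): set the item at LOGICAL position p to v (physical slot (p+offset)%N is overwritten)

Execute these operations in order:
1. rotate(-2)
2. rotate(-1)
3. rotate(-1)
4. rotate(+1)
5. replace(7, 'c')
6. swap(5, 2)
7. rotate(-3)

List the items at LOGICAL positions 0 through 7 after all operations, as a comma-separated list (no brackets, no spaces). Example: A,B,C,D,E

Answer: H,D,c,F,G,C,A,B

Derivation:
After op 1 (rotate(-2)): offset=6, physical=[A,B,C,D,E,F,G,H], logical=[G,H,A,B,C,D,E,F]
After op 2 (rotate(-1)): offset=5, physical=[A,B,C,D,E,F,G,H], logical=[F,G,H,A,B,C,D,E]
After op 3 (rotate(-1)): offset=4, physical=[A,B,C,D,E,F,G,H], logical=[E,F,G,H,A,B,C,D]
After op 4 (rotate(+1)): offset=5, physical=[A,B,C,D,E,F,G,H], logical=[F,G,H,A,B,C,D,E]
After op 5 (replace(7, 'c')): offset=5, physical=[A,B,C,D,c,F,G,H], logical=[F,G,H,A,B,C,D,c]
After op 6 (swap(5, 2)): offset=5, physical=[A,B,H,D,c,F,G,C], logical=[F,G,C,A,B,H,D,c]
After op 7 (rotate(-3)): offset=2, physical=[A,B,H,D,c,F,G,C], logical=[H,D,c,F,G,C,A,B]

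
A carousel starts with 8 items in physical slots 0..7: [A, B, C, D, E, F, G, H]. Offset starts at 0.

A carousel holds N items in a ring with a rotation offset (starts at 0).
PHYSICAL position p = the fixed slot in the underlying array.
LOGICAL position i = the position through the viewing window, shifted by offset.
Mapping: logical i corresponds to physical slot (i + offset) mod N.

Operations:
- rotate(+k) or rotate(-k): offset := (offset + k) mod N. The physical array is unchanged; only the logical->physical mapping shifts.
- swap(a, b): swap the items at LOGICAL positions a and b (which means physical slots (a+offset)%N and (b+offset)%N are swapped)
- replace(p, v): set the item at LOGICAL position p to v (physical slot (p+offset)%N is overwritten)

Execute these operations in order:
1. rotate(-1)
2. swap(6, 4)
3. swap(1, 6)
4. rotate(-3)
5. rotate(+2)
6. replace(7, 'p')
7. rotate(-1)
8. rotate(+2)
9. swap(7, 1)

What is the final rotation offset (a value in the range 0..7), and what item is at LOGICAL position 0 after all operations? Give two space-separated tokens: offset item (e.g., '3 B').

Answer: 7 H

Derivation:
After op 1 (rotate(-1)): offset=7, physical=[A,B,C,D,E,F,G,H], logical=[H,A,B,C,D,E,F,G]
After op 2 (swap(6, 4)): offset=7, physical=[A,B,C,F,E,D,G,H], logical=[H,A,B,C,F,E,D,G]
After op 3 (swap(1, 6)): offset=7, physical=[D,B,C,F,E,A,G,H], logical=[H,D,B,C,F,E,A,G]
After op 4 (rotate(-3)): offset=4, physical=[D,B,C,F,E,A,G,H], logical=[E,A,G,H,D,B,C,F]
After op 5 (rotate(+2)): offset=6, physical=[D,B,C,F,E,A,G,H], logical=[G,H,D,B,C,F,E,A]
After op 6 (replace(7, 'p')): offset=6, physical=[D,B,C,F,E,p,G,H], logical=[G,H,D,B,C,F,E,p]
After op 7 (rotate(-1)): offset=5, physical=[D,B,C,F,E,p,G,H], logical=[p,G,H,D,B,C,F,E]
After op 8 (rotate(+2)): offset=7, physical=[D,B,C,F,E,p,G,H], logical=[H,D,B,C,F,E,p,G]
After op 9 (swap(7, 1)): offset=7, physical=[G,B,C,F,E,p,D,H], logical=[H,G,B,C,F,E,p,D]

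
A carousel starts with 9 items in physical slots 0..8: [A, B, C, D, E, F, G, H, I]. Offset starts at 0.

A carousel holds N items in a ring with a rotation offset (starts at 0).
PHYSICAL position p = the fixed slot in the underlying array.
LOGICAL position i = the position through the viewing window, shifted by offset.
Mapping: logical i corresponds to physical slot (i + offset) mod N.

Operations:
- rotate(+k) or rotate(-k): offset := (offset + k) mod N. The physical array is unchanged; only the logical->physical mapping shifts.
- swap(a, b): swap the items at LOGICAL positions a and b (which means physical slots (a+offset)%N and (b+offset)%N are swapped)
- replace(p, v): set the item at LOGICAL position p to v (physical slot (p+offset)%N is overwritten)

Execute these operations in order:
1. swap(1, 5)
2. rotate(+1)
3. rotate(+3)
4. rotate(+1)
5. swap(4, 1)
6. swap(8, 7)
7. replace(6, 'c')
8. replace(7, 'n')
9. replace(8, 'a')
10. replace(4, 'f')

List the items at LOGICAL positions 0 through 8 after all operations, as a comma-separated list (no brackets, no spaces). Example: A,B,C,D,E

Answer: B,A,H,I,f,F,c,n,a

Derivation:
After op 1 (swap(1, 5)): offset=0, physical=[A,F,C,D,E,B,G,H,I], logical=[A,F,C,D,E,B,G,H,I]
After op 2 (rotate(+1)): offset=1, physical=[A,F,C,D,E,B,G,H,I], logical=[F,C,D,E,B,G,H,I,A]
After op 3 (rotate(+3)): offset=4, physical=[A,F,C,D,E,B,G,H,I], logical=[E,B,G,H,I,A,F,C,D]
After op 4 (rotate(+1)): offset=5, physical=[A,F,C,D,E,B,G,H,I], logical=[B,G,H,I,A,F,C,D,E]
After op 5 (swap(4, 1)): offset=5, physical=[G,F,C,D,E,B,A,H,I], logical=[B,A,H,I,G,F,C,D,E]
After op 6 (swap(8, 7)): offset=5, physical=[G,F,C,E,D,B,A,H,I], logical=[B,A,H,I,G,F,C,E,D]
After op 7 (replace(6, 'c')): offset=5, physical=[G,F,c,E,D,B,A,H,I], logical=[B,A,H,I,G,F,c,E,D]
After op 8 (replace(7, 'n')): offset=5, physical=[G,F,c,n,D,B,A,H,I], logical=[B,A,H,I,G,F,c,n,D]
After op 9 (replace(8, 'a')): offset=5, physical=[G,F,c,n,a,B,A,H,I], logical=[B,A,H,I,G,F,c,n,a]
After op 10 (replace(4, 'f')): offset=5, physical=[f,F,c,n,a,B,A,H,I], logical=[B,A,H,I,f,F,c,n,a]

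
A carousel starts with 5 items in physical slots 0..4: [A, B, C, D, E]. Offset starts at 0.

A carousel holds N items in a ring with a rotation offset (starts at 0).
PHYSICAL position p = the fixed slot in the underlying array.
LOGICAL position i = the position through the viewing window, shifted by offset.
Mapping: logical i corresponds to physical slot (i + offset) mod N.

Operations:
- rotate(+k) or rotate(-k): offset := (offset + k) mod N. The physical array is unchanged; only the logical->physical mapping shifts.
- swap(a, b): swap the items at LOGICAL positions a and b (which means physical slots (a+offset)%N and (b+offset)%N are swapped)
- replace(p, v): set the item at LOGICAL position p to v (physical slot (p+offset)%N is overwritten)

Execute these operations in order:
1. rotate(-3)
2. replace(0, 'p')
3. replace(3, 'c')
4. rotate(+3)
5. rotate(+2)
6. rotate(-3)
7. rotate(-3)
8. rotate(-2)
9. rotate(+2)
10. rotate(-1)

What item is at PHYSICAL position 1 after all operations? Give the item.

After op 1 (rotate(-3)): offset=2, physical=[A,B,C,D,E], logical=[C,D,E,A,B]
After op 2 (replace(0, 'p')): offset=2, physical=[A,B,p,D,E], logical=[p,D,E,A,B]
After op 3 (replace(3, 'c')): offset=2, physical=[c,B,p,D,E], logical=[p,D,E,c,B]
After op 4 (rotate(+3)): offset=0, physical=[c,B,p,D,E], logical=[c,B,p,D,E]
After op 5 (rotate(+2)): offset=2, physical=[c,B,p,D,E], logical=[p,D,E,c,B]
After op 6 (rotate(-3)): offset=4, physical=[c,B,p,D,E], logical=[E,c,B,p,D]
After op 7 (rotate(-3)): offset=1, physical=[c,B,p,D,E], logical=[B,p,D,E,c]
After op 8 (rotate(-2)): offset=4, physical=[c,B,p,D,E], logical=[E,c,B,p,D]
After op 9 (rotate(+2)): offset=1, physical=[c,B,p,D,E], logical=[B,p,D,E,c]
After op 10 (rotate(-1)): offset=0, physical=[c,B,p,D,E], logical=[c,B,p,D,E]

Answer: B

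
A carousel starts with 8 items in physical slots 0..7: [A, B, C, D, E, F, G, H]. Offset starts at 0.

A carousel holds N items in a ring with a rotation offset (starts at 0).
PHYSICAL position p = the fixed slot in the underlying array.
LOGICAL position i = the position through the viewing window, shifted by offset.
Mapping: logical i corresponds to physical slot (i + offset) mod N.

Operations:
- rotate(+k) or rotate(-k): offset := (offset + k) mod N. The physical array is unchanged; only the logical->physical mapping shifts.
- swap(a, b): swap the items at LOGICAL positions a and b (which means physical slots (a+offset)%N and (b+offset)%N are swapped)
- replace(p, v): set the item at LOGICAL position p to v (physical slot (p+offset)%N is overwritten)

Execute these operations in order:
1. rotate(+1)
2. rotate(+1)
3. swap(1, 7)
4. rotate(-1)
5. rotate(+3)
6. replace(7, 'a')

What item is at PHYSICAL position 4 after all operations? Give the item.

After op 1 (rotate(+1)): offset=1, physical=[A,B,C,D,E,F,G,H], logical=[B,C,D,E,F,G,H,A]
After op 2 (rotate(+1)): offset=2, physical=[A,B,C,D,E,F,G,H], logical=[C,D,E,F,G,H,A,B]
After op 3 (swap(1, 7)): offset=2, physical=[A,D,C,B,E,F,G,H], logical=[C,B,E,F,G,H,A,D]
After op 4 (rotate(-1)): offset=1, physical=[A,D,C,B,E,F,G,H], logical=[D,C,B,E,F,G,H,A]
After op 5 (rotate(+3)): offset=4, physical=[A,D,C,B,E,F,G,H], logical=[E,F,G,H,A,D,C,B]
After op 6 (replace(7, 'a')): offset=4, physical=[A,D,C,a,E,F,G,H], logical=[E,F,G,H,A,D,C,a]

Answer: E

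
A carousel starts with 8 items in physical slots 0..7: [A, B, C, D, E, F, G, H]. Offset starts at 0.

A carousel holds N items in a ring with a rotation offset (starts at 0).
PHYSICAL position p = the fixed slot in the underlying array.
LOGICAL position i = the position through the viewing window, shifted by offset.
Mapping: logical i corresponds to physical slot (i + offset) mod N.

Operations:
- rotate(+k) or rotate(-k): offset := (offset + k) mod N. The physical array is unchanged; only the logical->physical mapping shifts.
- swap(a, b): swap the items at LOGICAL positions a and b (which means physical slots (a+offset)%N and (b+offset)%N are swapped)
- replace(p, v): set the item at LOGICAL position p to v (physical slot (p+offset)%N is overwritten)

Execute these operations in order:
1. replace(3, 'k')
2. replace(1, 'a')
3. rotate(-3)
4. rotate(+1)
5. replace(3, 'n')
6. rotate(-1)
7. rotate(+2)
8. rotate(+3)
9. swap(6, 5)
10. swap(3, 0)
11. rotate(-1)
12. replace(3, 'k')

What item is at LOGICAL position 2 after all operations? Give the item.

After op 1 (replace(3, 'k')): offset=0, physical=[A,B,C,k,E,F,G,H], logical=[A,B,C,k,E,F,G,H]
After op 2 (replace(1, 'a')): offset=0, physical=[A,a,C,k,E,F,G,H], logical=[A,a,C,k,E,F,G,H]
After op 3 (rotate(-3)): offset=5, physical=[A,a,C,k,E,F,G,H], logical=[F,G,H,A,a,C,k,E]
After op 4 (rotate(+1)): offset=6, physical=[A,a,C,k,E,F,G,H], logical=[G,H,A,a,C,k,E,F]
After op 5 (replace(3, 'n')): offset=6, physical=[A,n,C,k,E,F,G,H], logical=[G,H,A,n,C,k,E,F]
After op 6 (rotate(-1)): offset=5, physical=[A,n,C,k,E,F,G,H], logical=[F,G,H,A,n,C,k,E]
After op 7 (rotate(+2)): offset=7, physical=[A,n,C,k,E,F,G,H], logical=[H,A,n,C,k,E,F,G]
After op 8 (rotate(+3)): offset=2, physical=[A,n,C,k,E,F,G,H], logical=[C,k,E,F,G,H,A,n]
After op 9 (swap(6, 5)): offset=2, physical=[H,n,C,k,E,F,G,A], logical=[C,k,E,F,G,A,H,n]
After op 10 (swap(3, 0)): offset=2, physical=[H,n,F,k,E,C,G,A], logical=[F,k,E,C,G,A,H,n]
After op 11 (rotate(-1)): offset=1, physical=[H,n,F,k,E,C,G,A], logical=[n,F,k,E,C,G,A,H]
After op 12 (replace(3, 'k')): offset=1, physical=[H,n,F,k,k,C,G,A], logical=[n,F,k,k,C,G,A,H]

Answer: k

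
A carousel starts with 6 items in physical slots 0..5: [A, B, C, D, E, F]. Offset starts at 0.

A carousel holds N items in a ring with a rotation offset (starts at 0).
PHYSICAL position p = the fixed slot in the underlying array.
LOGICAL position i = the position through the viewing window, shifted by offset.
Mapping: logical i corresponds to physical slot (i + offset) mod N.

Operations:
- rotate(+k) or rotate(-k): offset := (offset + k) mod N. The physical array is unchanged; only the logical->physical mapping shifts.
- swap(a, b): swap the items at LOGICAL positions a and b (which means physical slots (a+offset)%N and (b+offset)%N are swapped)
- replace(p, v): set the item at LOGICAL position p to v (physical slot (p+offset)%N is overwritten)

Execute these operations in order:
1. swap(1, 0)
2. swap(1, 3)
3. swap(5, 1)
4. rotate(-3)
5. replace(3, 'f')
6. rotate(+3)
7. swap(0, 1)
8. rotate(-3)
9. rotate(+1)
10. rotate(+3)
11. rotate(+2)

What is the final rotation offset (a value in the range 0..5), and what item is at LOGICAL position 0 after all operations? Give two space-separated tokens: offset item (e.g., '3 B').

Answer: 3 A

Derivation:
After op 1 (swap(1, 0)): offset=0, physical=[B,A,C,D,E,F], logical=[B,A,C,D,E,F]
After op 2 (swap(1, 3)): offset=0, physical=[B,D,C,A,E,F], logical=[B,D,C,A,E,F]
After op 3 (swap(5, 1)): offset=0, physical=[B,F,C,A,E,D], logical=[B,F,C,A,E,D]
After op 4 (rotate(-3)): offset=3, physical=[B,F,C,A,E,D], logical=[A,E,D,B,F,C]
After op 5 (replace(3, 'f')): offset=3, physical=[f,F,C,A,E,D], logical=[A,E,D,f,F,C]
After op 6 (rotate(+3)): offset=0, physical=[f,F,C,A,E,D], logical=[f,F,C,A,E,D]
After op 7 (swap(0, 1)): offset=0, physical=[F,f,C,A,E,D], logical=[F,f,C,A,E,D]
After op 8 (rotate(-3)): offset=3, physical=[F,f,C,A,E,D], logical=[A,E,D,F,f,C]
After op 9 (rotate(+1)): offset=4, physical=[F,f,C,A,E,D], logical=[E,D,F,f,C,A]
After op 10 (rotate(+3)): offset=1, physical=[F,f,C,A,E,D], logical=[f,C,A,E,D,F]
After op 11 (rotate(+2)): offset=3, physical=[F,f,C,A,E,D], logical=[A,E,D,F,f,C]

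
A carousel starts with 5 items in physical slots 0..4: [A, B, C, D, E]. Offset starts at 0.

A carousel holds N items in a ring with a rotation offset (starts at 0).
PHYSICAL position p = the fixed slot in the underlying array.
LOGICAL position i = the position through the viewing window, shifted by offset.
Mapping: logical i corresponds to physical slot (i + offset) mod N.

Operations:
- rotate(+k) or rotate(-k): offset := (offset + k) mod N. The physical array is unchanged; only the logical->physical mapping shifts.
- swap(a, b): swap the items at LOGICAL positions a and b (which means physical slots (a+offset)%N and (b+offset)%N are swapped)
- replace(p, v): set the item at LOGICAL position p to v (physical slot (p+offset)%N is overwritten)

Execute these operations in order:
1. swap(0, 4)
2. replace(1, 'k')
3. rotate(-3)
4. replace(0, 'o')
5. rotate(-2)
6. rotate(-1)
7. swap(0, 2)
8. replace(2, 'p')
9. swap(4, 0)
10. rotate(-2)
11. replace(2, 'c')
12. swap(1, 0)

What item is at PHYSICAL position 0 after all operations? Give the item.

Answer: E

Derivation:
After op 1 (swap(0, 4)): offset=0, physical=[E,B,C,D,A], logical=[E,B,C,D,A]
After op 2 (replace(1, 'k')): offset=0, physical=[E,k,C,D,A], logical=[E,k,C,D,A]
After op 3 (rotate(-3)): offset=2, physical=[E,k,C,D,A], logical=[C,D,A,E,k]
After op 4 (replace(0, 'o')): offset=2, physical=[E,k,o,D,A], logical=[o,D,A,E,k]
After op 5 (rotate(-2)): offset=0, physical=[E,k,o,D,A], logical=[E,k,o,D,A]
After op 6 (rotate(-1)): offset=4, physical=[E,k,o,D,A], logical=[A,E,k,o,D]
After op 7 (swap(0, 2)): offset=4, physical=[E,A,o,D,k], logical=[k,E,A,o,D]
After op 8 (replace(2, 'p')): offset=4, physical=[E,p,o,D,k], logical=[k,E,p,o,D]
After op 9 (swap(4, 0)): offset=4, physical=[E,p,o,k,D], logical=[D,E,p,o,k]
After op 10 (rotate(-2)): offset=2, physical=[E,p,o,k,D], logical=[o,k,D,E,p]
After op 11 (replace(2, 'c')): offset=2, physical=[E,p,o,k,c], logical=[o,k,c,E,p]
After op 12 (swap(1, 0)): offset=2, physical=[E,p,k,o,c], logical=[k,o,c,E,p]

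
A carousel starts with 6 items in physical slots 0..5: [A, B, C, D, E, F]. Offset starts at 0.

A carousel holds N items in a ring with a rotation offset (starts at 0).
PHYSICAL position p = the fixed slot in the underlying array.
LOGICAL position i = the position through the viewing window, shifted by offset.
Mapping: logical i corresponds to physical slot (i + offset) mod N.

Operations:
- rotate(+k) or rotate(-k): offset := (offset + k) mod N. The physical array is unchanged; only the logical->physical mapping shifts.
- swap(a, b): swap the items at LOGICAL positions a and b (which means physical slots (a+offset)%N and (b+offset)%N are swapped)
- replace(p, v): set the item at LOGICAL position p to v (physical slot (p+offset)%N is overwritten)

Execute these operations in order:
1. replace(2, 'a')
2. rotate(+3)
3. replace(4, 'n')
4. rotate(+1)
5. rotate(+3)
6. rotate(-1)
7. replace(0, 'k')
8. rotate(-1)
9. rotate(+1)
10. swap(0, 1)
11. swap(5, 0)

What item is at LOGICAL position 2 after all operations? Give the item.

Answer: a

Derivation:
After op 1 (replace(2, 'a')): offset=0, physical=[A,B,a,D,E,F], logical=[A,B,a,D,E,F]
After op 2 (rotate(+3)): offset=3, physical=[A,B,a,D,E,F], logical=[D,E,F,A,B,a]
After op 3 (replace(4, 'n')): offset=3, physical=[A,n,a,D,E,F], logical=[D,E,F,A,n,a]
After op 4 (rotate(+1)): offset=4, physical=[A,n,a,D,E,F], logical=[E,F,A,n,a,D]
After op 5 (rotate(+3)): offset=1, physical=[A,n,a,D,E,F], logical=[n,a,D,E,F,A]
After op 6 (rotate(-1)): offset=0, physical=[A,n,a,D,E,F], logical=[A,n,a,D,E,F]
After op 7 (replace(0, 'k')): offset=0, physical=[k,n,a,D,E,F], logical=[k,n,a,D,E,F]
After op 8 (rotate(-1)): offset=5, physical=[k,n,a,D,E,F], logical=[F,k,n,a,D,E]
After op 9 (rotate(+1)): offset=0, physical=[k,n,a,D,E,F], logical=[k,n,a,D,E,F]
After op 10 (swap(0, 1)): offset=0, physical=[n,k,a,D,E,F], logical=[n,k,a,D,E,F]
After op 11 (swap(5, 0)): offset=0, physical=[F,k,a,D,E,n], logical=[F,k,a,D,E,n]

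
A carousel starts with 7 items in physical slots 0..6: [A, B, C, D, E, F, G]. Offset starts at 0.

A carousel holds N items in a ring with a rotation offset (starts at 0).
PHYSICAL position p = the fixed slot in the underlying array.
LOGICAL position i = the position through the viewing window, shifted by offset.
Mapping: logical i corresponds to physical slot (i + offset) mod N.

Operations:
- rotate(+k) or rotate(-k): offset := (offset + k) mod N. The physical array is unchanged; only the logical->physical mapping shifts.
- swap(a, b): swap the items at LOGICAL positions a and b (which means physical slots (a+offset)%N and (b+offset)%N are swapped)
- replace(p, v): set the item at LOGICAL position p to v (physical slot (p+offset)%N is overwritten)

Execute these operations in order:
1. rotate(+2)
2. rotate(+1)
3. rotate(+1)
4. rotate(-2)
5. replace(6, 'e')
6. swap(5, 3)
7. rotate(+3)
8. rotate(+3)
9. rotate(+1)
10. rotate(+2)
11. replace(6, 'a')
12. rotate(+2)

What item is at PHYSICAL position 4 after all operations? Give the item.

Answer: E

Derivation:
After op 1 (rotate(+2)): offset=2, physical=[A,B,C,D,E,F,G], logical=[C,D,E,F,G,A,B]
After op 2 (rotate(+1)): offset=3, physical=[A,B,C,D,E,F,G], logical=[D,E,F,G,A,B,C]
After op 3 (rotate(+1)): offset=4, physical=[A,B,C,D,E,F,G], logical=[E,F,G,A,B,C,D]
After op 4 (rotate(-2)): offset=2, physical=[A,B,C,D,E,F,G], logical=[C,D,E,F,G,A,B]
After op 5 (replace(6, 'e')): offset=2, physical=[A,e,C,D,E,F,G], logical=[C,D,E,F,G,A,e]
After op 6 (swap(5, 3)): offset=2, physical=[F,e,C,D,E,A,G], logical=[C,D,E,A,G,F,e]
After op 7 (rotate(+3)): offset=5, physical=[F,e,C,D,E,A,G], logical=[A,G,F,e,C,D,E]
After op 8 (rotate(+3)): offset=1, physical=[F,e,C,D,E,A,G], logical=[e,C,D,E,A,G,F]
After op 9 (rotate(+1)): offset=2, physical=[F,e,C,D,E,A,G], logical=[C,D,E,A,G,F,e]
After op 10 (rotate(+2)): offset=4, physical=[F,e,C,D,E,A,G], logical=[E,A,G,F,e,C,D]
After op 11 (replace(6, 'a')): offset=4, physical=[F,e,C,a,E,A,G], logical=[E,A,G,F,e,C,a]
After op 12 (rotate(+2)): offset=6, physical=[F,e,C,a,E,A,G], logical=[G,F,e,C,a,E,A]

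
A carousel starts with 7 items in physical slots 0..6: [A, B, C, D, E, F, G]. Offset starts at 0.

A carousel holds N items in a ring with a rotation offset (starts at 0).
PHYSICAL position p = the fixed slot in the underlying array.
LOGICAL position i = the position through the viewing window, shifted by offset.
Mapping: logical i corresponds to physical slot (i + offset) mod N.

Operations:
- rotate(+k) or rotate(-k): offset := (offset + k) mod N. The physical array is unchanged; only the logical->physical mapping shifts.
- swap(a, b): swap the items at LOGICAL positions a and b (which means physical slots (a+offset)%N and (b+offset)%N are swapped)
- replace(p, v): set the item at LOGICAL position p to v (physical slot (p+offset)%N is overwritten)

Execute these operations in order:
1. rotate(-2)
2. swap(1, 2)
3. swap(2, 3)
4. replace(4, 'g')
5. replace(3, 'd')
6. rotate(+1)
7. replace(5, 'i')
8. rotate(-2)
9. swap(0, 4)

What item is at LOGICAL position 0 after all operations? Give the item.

After op 1 (rotate(-2)): offset=5, physical=[A,B,C,D,E,F,G], logical=[F,G,A,B,C,D,E]
After op 2 (swap(1, 2)): offset=5, physical=[G,B,C,D,E,F,A], logical=[F,A,G,B,C,D,E]
After op 3 (swap(2, 3)): offset=5, physical=[B,G,C,D,E,F,A], logical=[F,A,B,G,C,D,E]
After op 4 (replace(4, 'g')): offset=5, physical=[B,G,g,D,E,F,A], logical=[F,A,B,G,g,D,E]
After op 5 (replace(3, 'd')): offset=5, physical=[B,d,g,D,E,F,A], logical=[F,A,B,d,g,D,E]
After op 6 (rotate(+1)): offset=6, physical=[B,d,g,D,E,F,A], logical=[A,B,d,g,D,E,F]
After op 7 (replace(5, 'i')): offset=6, physical=[B,d,g,D,i,F,A], logical=[A,B,d,g,D,i,F]
After op 8 (rotate(-2)): offset=4, physical=[B,d,g,D,i,F,A], logical=[i,F,A,B,d,g,D]
After op 9 (swap(0, 4)): offset=4, physical=[B,i,g,D,d,F,A], logical=[d,F,A,B,i,g,D]

Answer: d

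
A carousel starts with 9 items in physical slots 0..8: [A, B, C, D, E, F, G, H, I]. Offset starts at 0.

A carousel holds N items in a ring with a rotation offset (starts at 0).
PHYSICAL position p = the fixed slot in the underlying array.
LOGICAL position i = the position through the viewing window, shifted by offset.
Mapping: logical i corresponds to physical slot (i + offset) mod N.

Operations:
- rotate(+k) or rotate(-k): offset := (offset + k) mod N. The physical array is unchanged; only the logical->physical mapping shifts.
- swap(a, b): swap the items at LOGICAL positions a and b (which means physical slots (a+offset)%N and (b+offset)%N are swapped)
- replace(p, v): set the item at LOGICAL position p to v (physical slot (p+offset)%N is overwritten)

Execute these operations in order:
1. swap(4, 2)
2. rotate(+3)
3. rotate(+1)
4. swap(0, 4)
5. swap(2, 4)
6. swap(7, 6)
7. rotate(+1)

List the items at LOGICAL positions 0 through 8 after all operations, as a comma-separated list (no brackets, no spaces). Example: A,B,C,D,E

Answer: F,C,H,G,A,E,B,D,I

Derivation:
After op 1 (swap(4, 2)): offset=0, physical=[A,B,E,D,C,F,G,H,I], logical=[A,B,E,D,C,F,G,H,I]
After op 2 (rotate(+3)): offset=3, physical=[A,B,E,D,C,F,G,H,I], logical=[D,C,F,G,H,I,A,B,E]
After op 3 (rotate(+1)): offset=4, physical=[A,B,E,D,C,F,G,H,I], logical=[C,F,G,H,I,A,B,E,D]
After op 4 (swap(0, 4)): offset=4, physical=[A,B,E,D,I,F,G,H,C], logical=[I,F,G,H,C,A,B,E,D]
After op 5 (swap(2, 4)): offset=4, physical=[A,B,E,D,I,F,C,H,G], logical=[I,F,C,H,G,A,B,E,D]
After op 6 (swap(7, 6)): offset=4, physical=[A,E,B,D,I,F,C,H,G], logical=[I,F,C,H,G,A,E,B,D]
After op 7 (rotate(+1)): offset=5, physical=[A,E,B,D,I,F,C,H,G], logical=[F,C,H,G,A,E,B,D,I]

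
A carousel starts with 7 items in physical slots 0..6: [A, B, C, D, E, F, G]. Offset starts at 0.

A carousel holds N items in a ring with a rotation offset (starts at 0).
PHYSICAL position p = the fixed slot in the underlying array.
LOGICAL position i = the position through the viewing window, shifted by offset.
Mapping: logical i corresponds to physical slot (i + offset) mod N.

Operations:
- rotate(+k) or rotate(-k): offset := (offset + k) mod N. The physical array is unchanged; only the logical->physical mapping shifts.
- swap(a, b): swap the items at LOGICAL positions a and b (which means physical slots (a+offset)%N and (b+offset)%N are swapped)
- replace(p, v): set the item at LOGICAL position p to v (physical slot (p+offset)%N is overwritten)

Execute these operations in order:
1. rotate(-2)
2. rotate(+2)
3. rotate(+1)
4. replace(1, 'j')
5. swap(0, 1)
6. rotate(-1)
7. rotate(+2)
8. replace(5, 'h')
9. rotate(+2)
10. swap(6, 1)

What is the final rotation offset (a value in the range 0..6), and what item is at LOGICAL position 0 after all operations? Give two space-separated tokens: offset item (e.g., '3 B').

Answer: 4 E

Derivation:
After op 1 (rotate(-2)): offset=5, physical=[A,B,C,D,E,F,G], logical=[F,G,A,B,C,D,E]
After op 2 (rotate(+2)): offset=0, physical=[A,B,C,D,E,F,G], logical=[A,B,C,D,E,F,G]
After op 3 (rotate(+1)): offset=1, physical=[A,B,C,D,E,F,G], logical=[B,C,D,E,F,G,A]
After op 4 (replace(1, 'j')): offset=1, physical=[A,B,j,D,E,F,G], logical=[B,j,D,E,F,G,A]
After op 5 (swap(0, 1)): offset=1, physical=[A,j,B,D,E,F,G], logical=[j,B,D,E,F,G,A]
After op 6 (rotate(-1)): offset=0, physical=[A,j,B,D,E,F,G], logical=[A,j,B,D,E,F,G]
After op 7 (rotate(+2)): offset=2, physical=[A,j,B,D,E,F,G], logical=[B,D,E,F,G,A,j]
After op 8 (replace(5, 'h')): offset=2, physical=[h,j,B,D,E,F,G], logical=[B,D,E,F,G,h,j]
After op 9 (rotate(+2)): offset=4, physical=[h,j,B,D,E,F,G], logical=[E,F,G,h,j,B,D]
After op 10 (swap(6, 1)): offset=4, physical=[h,j,B,F,E,D,G], logical=[E,D,G,h,j,B,F]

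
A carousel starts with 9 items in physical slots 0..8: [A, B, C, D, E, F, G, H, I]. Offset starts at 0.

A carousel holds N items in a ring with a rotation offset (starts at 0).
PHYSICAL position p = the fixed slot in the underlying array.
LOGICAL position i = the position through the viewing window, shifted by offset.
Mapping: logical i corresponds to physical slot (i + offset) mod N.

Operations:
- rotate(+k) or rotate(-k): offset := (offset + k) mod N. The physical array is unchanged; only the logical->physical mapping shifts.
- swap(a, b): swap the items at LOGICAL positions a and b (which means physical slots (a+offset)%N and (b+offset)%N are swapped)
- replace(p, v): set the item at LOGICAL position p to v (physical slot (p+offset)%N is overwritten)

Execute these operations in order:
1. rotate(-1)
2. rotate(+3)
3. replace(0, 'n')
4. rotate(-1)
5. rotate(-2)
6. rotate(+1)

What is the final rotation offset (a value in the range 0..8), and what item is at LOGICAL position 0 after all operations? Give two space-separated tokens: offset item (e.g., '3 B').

Answer: 0 A

Derivation:
After op 1 (rotate(-1)): offset=8, physical=[A,B,C,D,E,F,G,H,I], logical=[I,A,B,C,D,E,F,G,H]
After op 2 (rotate(+3)): offset=2, physical=[A,B,C,D,E,F,G,H,I], logical=[C,D,E,F,G,H,I,A,B]
After op 3 (replace(0, 'n')): offset=2, physical=[A,B,n,D,E,F,G,H,I], logical=[n,D,E,F,G,H,I,A,B]
After op 4 (rotate(-1)): offset=1, physical=[A,B,n,D,E,F,G,H,I], logical=[B,n,D,E,F,G,H,I,A]
After op 5 (rotate(-2)): offset=8, physical=[A,B,n,D,E,F,G,H,I], logical=[I,A,B,n,D,E,F,G,H]
After op 6 (rotate(+1)): offset=0, physical=[A,B,n,D,E,F,G,H,I], logical=[A,B,n,D,E,F,G,H,I]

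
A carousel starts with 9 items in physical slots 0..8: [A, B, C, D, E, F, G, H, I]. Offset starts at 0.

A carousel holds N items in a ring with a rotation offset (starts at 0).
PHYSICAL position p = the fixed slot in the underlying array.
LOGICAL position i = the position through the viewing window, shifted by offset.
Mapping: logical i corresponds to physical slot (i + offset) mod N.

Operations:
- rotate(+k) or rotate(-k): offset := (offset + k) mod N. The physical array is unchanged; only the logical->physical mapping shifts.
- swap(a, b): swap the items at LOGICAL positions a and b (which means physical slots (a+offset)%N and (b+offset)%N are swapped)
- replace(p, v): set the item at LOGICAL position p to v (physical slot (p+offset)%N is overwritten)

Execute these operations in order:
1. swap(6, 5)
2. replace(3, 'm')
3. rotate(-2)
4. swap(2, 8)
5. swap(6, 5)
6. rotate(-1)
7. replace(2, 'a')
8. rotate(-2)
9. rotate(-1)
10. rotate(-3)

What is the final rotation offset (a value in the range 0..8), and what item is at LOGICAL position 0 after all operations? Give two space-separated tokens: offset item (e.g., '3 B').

Answer: 0 F

Derivation:
After op 1 (swap(6, 5)): offset=0, physical=[A,B,C,D,E,G,F,H,I], logical=[A,B,C,D,E,G,F,H,I]
After op 2 (replace(3, 'm')): offset=0, physical=[A,B,C,m,E,G,F,H,I], logical=[A,B,C,m,E,G,F,H,I]
After op 3 (rotate(-2)): offset=7, physical=[A,B,C,m,E,G,F,H,I], logical=[H,I,A,B,C,m,E,G,F]
After op 4 (swap(2, 8)): offset=7, physical=[F,B,C,m,E,G,A,H,I], logical=[H,I,F,B,C,m,E,G,A]
After op 5 (swap(6, 5)): offset=7, physical=[F,B,C,E,m,G,A,H,I], logical=[H,I,F,B,C,E,m,G,A]
After op 6 (rotate(-1)): offset=6, physical=[F,B,C,E,m,G,A,H,I], logical=[A,H,I,F,B,C,E,m,G]
After op 7 (replace(2, 'a')): offset=6, physical=[F,B,C,E,m,G,A,H,a], logical=[A,H,a,F,B,C,E,m,G]
After op 8 (rotate(-2)): offset=4, physical=[F,B,C,E,m,G,A,H,a], logical=[m,G,A,H,a,F,B,C,E]
After op 9 (rotate(-1)): offset=3, physical=[F,B,C,E,m,G,A,H,a], logical=[E,m,G,A,H,a,F,B,C]
After op 10 (rotate(-3)): offset=0, physical=[F,B,C,E,m,G,A,H,a], logical=[F,B,C,E,m,G,A,H,a]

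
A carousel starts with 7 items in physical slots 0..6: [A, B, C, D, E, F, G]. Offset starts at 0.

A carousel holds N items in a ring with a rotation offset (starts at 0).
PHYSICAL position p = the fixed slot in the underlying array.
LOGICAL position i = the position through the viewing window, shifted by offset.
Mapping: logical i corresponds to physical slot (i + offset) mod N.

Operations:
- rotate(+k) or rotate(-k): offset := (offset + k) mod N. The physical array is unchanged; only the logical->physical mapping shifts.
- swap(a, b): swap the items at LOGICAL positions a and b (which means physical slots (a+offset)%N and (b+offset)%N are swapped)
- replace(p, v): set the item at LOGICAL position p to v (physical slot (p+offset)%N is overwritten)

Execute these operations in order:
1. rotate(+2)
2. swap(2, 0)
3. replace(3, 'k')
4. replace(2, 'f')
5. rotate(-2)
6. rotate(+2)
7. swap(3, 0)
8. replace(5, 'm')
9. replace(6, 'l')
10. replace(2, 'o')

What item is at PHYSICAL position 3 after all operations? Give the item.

After op 1 (rotate(+2)): offset=2, physical=[A,B,C,D,E,F,G], logical=[C,D,E,F,G,A,B]
After op 2 (swap(2, 0)): offset=2, physical=[A,B,E,D,C,F,G], logical=[E,D,C,F,G,A,B]
After op 3 (replace(3, 'k')): offset=2, physical=[A,B,E,D,C,k,G], logical=[E,D,C,k,G,A,B]
After op 4 (replace(2, 'f')): offset=2, physical=[A,B,E,D,f,k,G], logical=[E,D,f,k,G,A,B]
After op 5 (rotate(-2)): offset=0, physical=[A,B,E,D,f,k,G], logical=[A,B,E,D,f,k,G]
After op 6 (rotate(+2)): offset=2, physical=[A,B,E,D,f,k,G], logical=[E,D,f,k,G,A,B]
After op 7 (swap(3, 0)): offset=2, physical=[A,B,k,D,f,E,G], logical=[k,D,f,E,G,A,B]
After op 8 (replace(5, 'm')): offset=2, physical=[m,B,k,D,f,E,G], logical=[k,D,f,E,G,m,B]
After op 9 (replace(6, 'l')): offset=2, physical=[m,l,k,D,f,E,G], logical=[k,D,f,E,G,m,l]
After op 10 (replace(2, 'o')): offset=2, physical=[m,l,k,D,o,E,G], logical=[k,D,o,E,G,m,l]

Answer: D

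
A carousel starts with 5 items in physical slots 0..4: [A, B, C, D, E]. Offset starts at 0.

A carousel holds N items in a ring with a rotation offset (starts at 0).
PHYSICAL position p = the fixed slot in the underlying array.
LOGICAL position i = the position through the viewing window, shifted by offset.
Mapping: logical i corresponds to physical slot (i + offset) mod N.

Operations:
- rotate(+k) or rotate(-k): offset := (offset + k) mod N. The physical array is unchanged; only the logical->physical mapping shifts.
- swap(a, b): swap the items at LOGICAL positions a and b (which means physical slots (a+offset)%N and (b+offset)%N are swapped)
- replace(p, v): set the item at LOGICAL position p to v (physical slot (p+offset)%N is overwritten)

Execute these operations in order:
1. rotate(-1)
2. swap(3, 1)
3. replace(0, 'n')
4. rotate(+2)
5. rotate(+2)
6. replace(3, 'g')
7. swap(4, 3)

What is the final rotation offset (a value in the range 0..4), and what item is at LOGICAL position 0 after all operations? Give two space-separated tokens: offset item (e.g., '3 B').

Answer: 3 D

Derivation:
After op 1 (rotate(-1)): offset=4, physical=[A,B,C,D,E], logical=[E,A,B,C,D]
After op 2 (swap(3, 1)): offset=4, physical=[C,B,A,D,E], logical=[E,C,B,A,D]
After op 3 (replace(0, 'n')): offset=4, physical=[C,B,A,D,n], logical=[n,C,B,A,D]
After op 4 (rotate(+2)): offset=1, physical=[C,B,A,D,n], logical=[B,A,D,n,C]
After op 5 (rotate(+2)): offset=3, physical=[C,B,A,D,n], logical=[D,n,C,B,A]
After op 6 (replace(3, 'g')): offset=3, physical=[C,g,A,D,n], logical=[D,n,C,g,A]
After op 7 (swap(4, 3)): offset=3, physical=[C,A,g,D,n], logical=[D,n,C,A,g]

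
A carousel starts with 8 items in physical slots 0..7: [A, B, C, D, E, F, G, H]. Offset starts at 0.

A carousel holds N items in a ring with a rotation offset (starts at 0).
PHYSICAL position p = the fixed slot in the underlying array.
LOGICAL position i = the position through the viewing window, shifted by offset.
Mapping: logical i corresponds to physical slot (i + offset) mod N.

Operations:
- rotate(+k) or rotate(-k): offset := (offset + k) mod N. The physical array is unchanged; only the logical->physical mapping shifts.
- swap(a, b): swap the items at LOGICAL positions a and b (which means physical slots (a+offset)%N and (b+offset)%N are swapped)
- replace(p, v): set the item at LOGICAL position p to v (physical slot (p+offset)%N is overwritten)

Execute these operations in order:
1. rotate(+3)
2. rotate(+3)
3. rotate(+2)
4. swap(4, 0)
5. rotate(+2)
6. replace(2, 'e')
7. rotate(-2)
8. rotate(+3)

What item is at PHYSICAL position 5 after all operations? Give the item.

After op 1 (rotate(+3)): offset=3, physical=[A,B,C,D,E,F,G,H], logical=[D,E,F,G,H,A,B,C]
After op 2 (rotate(+3)): offset=6, physical=[A,B,C,D,E,F,G,H], logical=[G,H,A,B,C,D,E,F]
After op 3 (rotate(+2)): offset=0, physical=[A,B,C,D,E,F,G,H], logical=[A,B,C,D,E,F,G,H]
After op 4 (swap(4, 0)): offset=0, physical=[E,B,C,D,A,F,G,H], logical=[E,B,C,D,A,F,G,H]
After op 5 (rotate(+2)): offset=2, physical=[E,B,C,D,A,F,G,H], logical=[C,D,A,F,G,H,E,B]
After op 6 (replace(2, 'e')): offset=2, physical=[E,B,C,D,e,F,G,H], logical=[C,D,e,F,G,H,E,B]
After op 7 (rotate(-2)): offset=0, physical=[E,B,C,D,e,F,G,H], logical=[E,B,C,D,e,F,G,H]
After op 8 (rotate(+3)): offset=3, physical=[E,B,C,D,e,F,G,H], logical=[D,e,F,G,H,E,B,C]

Answer: F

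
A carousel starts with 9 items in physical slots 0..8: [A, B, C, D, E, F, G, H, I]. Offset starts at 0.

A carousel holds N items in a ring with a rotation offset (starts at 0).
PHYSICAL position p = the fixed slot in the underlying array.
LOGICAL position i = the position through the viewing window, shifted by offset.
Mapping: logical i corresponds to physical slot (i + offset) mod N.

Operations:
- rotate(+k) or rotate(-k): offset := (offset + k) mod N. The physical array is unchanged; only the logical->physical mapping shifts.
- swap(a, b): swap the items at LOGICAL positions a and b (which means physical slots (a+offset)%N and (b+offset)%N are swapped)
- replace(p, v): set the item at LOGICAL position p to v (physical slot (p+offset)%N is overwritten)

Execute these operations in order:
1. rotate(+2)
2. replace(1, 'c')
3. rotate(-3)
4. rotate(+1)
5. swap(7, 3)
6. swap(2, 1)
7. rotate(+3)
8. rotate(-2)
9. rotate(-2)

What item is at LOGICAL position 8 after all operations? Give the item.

Answer: c

Derivation:
After op 1 (rotate(+2)): offset=2, physical=[A,B,C,D,E,F,G,H,I], logical=[C,D,E,F,G,H,I,A,B]
After op 2 (replace(1, 'c')): offset=2, physical=[A,B,C,c,E,F,G,H,I], logical=[C,c,E,F,G,H,I,A,B]
After op 3 (rotate(-3)): offset=8, physical=[A,B,C,c,E,F,G,H,I], logical=[I,A,B,C,c,E,F,G,H]
After op 4 (rotate(+1)): offset=0, physical=[A,B,C,c,E,F,G,H,I], logical=[A,B,C,c,E,F,G,H,I]
After op 5 (swap(7, 3)): offset=0, physical=[A,B,C,H,E,F,G,c,I], logical=[A,B,C,H,E,F,G,c,I]
After op 6 (swap(2, 1)): offset=0, physical=[A,C,B,H,E,F,G,c,I], logical=[A,C,B,H,E,F,G,c,I]
After op 7 (rotate(+3)): offset=3, physical=[A,C,B,H,E,F,G,c,I], logical=[H,E,F,G,c,I,A,C,B]
After op 8 (rotate(-2)): offset=1, physical=[A,C,B,H,E,F,G,c,I], logical=[C,B,H,E,F,G,c,I,A]
After op 9 (rotate(-2)): offset=8, physical=[A,C,B,H,E,F,G,c,I], logical=[I,A,C,B,H,E,F,G,c]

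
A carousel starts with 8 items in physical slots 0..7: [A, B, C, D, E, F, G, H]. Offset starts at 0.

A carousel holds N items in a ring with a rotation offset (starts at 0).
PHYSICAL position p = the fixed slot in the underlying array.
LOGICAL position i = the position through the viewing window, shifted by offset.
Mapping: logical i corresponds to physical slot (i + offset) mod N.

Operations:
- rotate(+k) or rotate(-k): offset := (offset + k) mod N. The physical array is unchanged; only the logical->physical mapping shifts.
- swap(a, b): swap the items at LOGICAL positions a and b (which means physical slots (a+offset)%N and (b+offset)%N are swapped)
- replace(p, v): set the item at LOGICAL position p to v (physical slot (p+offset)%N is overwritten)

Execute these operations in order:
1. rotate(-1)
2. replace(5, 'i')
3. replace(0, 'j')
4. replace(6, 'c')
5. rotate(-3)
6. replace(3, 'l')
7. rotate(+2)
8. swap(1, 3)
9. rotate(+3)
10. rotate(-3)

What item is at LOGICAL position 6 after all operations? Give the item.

Answer: i

Derivation:
After op 1 (rotate(-1)): offset=7, physical=[A,B,C,D,E,F,G,H], logical=[H,A,B,C,D,E,F,G]
After op 2 (replace(5, 'i')): offset=7, physical=[A,B,C,D,i,F,G,H], logical=[H,A,B,C,D,i,F,G]
After op 3 (replace(0, 'j')): offset=7, physical=[A,B,C,D,i,F,G,j], logical=[j,A,B,C,D,i,F,G]
After op 4 (replace(6, 'c')): offset=7, physical=[A,B,C,D,i,c,G,j], logical=[j,A,B,C,D,i,c,G]
After op 5 (rotate(-3)): offset=4, physical=[A,B,C,D,i,c,G,j], logical=[i,c,G,j,A,B,C,D]
After op 6 (replace(3, 'l')): offset=4, physical=[A,B,C,D,i,c,G,l], logical=[i,c,G,l,A,B,C,D]
After op 7 (rotate(+2)): offset=6, physical=[A,B,C,D,i,c,G,l], logical=[G,l,A,B,C,D,i,c]
After op 8 (swap(1, 3)): offset=6, physical=[A,l,C,D,i,c,G,B], logical=[G,B,A,l,C,D,i,c]
After op 9 (rotate(+3)): offset=1, physical=[A,l,C,D,i,c,G,B], logical=[l,C,D,i,c,G,B,A]
After op 10 (rotate(-3)): offset=6, physical=[A,l,C,D,i,c,G,B], logical=[G,B,A,l,C,D,i,c]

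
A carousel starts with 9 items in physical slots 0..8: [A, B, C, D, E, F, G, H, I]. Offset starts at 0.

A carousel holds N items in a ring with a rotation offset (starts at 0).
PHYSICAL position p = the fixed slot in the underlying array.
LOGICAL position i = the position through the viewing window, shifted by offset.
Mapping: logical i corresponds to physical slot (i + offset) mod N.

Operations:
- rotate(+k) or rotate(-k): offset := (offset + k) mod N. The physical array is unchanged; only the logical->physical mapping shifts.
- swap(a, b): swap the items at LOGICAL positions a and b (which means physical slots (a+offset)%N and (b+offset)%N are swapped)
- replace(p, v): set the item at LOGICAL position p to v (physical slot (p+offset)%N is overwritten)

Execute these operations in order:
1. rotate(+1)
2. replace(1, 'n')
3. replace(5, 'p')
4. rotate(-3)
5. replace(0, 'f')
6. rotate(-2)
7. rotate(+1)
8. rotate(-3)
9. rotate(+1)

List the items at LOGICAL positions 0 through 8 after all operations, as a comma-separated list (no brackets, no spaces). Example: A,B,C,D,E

Answer: E,F,p,f,I,A,B,n,D

Derivation:
After op 1 (rotate(+1)): offset=1, physical=[A,B,C,D,E,F,G,H,I], logical=[B,C,D,E,F,G,H,I,A]
After op 2 (replace(1, 'n')): offset=1, physical=[A,B,n,D,E,F,G,H,I], logical=[B,n,D,E,F,G,H,I,A]
After op 3 (replace(5, 'p')): offset=1, physical=[A,B,n,D,E,F,p,H,I], logical=[B,n,D,E,F,p,H,I,A]
After op 4 (rotate(-3)): offset=7, physical=[A,B,n,D,E,F,p,H,I], logical=[H,I,A,B,n,D,E,F,p]
After op 5 (replace(0, 'f')): offset=7, physical=[A,B,n,D,E,F,p,f,I], logical=[f,I,A,B,n,D,E,F,p]
After op 6 (rotate(-2)): offset=5, physical=[A,B,n,D,E,F,p,f,I], logical=[F,p,f,I,A,B,n,D,E]
After op 7 (rotate(+1)): offset=6, physical=[A,B,n,D,E,F,p,f,I], logical=[p,f,I,A,B,n,D,E,F]
After op 8 (rotate(-3)): offset=3, physical=[A,B,n,D,E,F,p,f,I], logical=[D,E,F,p,f,I,A,B,n]
After op 9 (rotate(+1)): offset=4, physical=[A,B,n,D,E,F,p,f,I], logical=[E,F,p,f,I,A,B,n,D]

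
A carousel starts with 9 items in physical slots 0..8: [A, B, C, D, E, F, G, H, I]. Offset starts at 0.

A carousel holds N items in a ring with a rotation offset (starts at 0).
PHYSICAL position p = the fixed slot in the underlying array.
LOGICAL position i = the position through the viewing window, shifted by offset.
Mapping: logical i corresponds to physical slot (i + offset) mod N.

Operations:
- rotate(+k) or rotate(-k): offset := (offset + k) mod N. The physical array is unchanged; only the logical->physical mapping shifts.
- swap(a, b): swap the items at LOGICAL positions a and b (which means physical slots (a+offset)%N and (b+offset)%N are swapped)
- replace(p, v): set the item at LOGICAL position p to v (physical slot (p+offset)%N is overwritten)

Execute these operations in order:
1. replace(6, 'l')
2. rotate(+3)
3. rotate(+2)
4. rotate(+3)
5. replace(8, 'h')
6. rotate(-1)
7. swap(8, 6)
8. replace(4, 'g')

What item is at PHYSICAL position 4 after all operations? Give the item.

After op 1 (replace(6, 'l')): offset=0, physical=[A,B,C,D,E,F,l,H,I], logical=[A,B,C,D,E,F,l,H,I]
After op 2 (rotate(+3)): offset=3, physical=[A,B,C,D,E,F,l,H,I], logical=[D,E,F,l,H,I,A,B,C]
After op 3 (rotate(+2)): offset=5, physical=[A,B,C,D,E,F,l,H,I], logical=[F,l,H,I,A,B,C,D,E]
After op 4 (rotate(+3)): offset=8, physical=[A,B,C,D,E,F,l,H,I], logical=[I,A,B,C,D,E,F,l,H]
After op 5 (replace(8, 'h')): offset=8, physical=[A,B,C,D,E,F,l,h,I], logical=[I,A,B,C,D,E,F,l,h]
After op 6 (rotate(-1)): offset=7, physical=[A,B,C,D,E,F,l,h,I], logical=[h,I,A,B,C,D,E,F,l]
After op 7 (swap(8, 6)): offset=7, physical=[A,B,C,D,l,F,E,h,I], logical=[h,I,A,B,C,D,l,F,E]
After op 8 (replace(4, 'g')): offset=7, physical=[A,B,g,D,l,F,E,h,I], logical=[h,I,A,B,g,D,l,F,E]

Answer: l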